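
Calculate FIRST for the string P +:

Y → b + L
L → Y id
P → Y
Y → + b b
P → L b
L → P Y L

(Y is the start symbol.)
{ '+', 'b' }

FIRST sets of the non-terminals involved (from the grammar, by fixed-point iteration):
  FIRST(P) = { '+', 'b' }

To compute FIRST(P +), process the symbols left to right:
Symbol P is a non-terminal. Add FIRST(P) \ {ε} = { '+', 'b' }
P is not nullable (ε ∉ FIRST(P)), so stop here.
FIRST(P +) = { '+', 'b' }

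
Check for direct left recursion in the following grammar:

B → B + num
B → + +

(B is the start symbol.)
B → B + num: LEFT RECURSIVE (starts with B)
B → + +: starts with '+'

The grammar has direct left recursion on: B.

Answer: Yes, B is left-recursive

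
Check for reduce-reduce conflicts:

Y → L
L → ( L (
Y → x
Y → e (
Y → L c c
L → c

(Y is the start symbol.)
No reduce-reduce conflicts

A reduce-reduce conflict occurs when an LR(0) state has two complete items [A → α .] and [B → β .] — both call for a reduction, and with no lookahead the parser cannot choose between them.

Augment with Y' → Y and build the canonical LR(0) collection (I0 = CLOSURE({[Y' → . Y]}), then GOTO on every symbol after a dot until no new states appear). It has 12 states:
  I0: { [L → . ( L (], [L → . c], [Y → . L c c], [Y → . L], [Y → . e (], [Y → . x], [Y' → . Y] }  — shift
  I1: { [L → ( . L (], [L → . ( L (], [L → . c] }  — shift
  I2: { [Y → L . c c], [Y → L .] }  — shift, reduce
  I3: { [Y' → Y .] }  — accept
  I4: { [L → c .] }  — reduce
  I5: { [Y → e . (] }  — shift
  I6: { [Y → x .] }  — reduce
  I7: { [Y → e ( .] }  — reduce
  I8: { [Y → L c . c] }  — shift
  I9: { [Y → L c c .] }  — reduce
  I10: { [L → ( L . (] }  — shift
  I11: { [L → ( L ( .] }  — reduce

No state contains more than one complete item.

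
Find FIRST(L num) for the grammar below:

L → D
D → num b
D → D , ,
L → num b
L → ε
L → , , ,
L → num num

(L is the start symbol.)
FIRST sets of the non-terminals involved (from the grammar, by fixed-point iteration):
  FIRST(L) = { ',', 'num', ε }

To compute FIRST(L num), process the symbols left to right:
Symbol L is a non-terminal. Add FIRST(L) \ {ε} = { ',', 'num' }
L is nullable (ε ∈ FIRST(L)), continue to the next symbol.
Symbol num is a terminal. Add 'num' and stop.
FIRST(L num) = { ',', 'num' }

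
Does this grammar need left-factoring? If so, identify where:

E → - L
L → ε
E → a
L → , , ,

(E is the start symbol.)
No, left-factoring is not needed

Left-factoring is needed when two productions for the same non-terminal
share a common prefix on the right-hand side.

Productions for E:
  E → - L
  E → a
Productions for L:
  L → ε
  L → , , ,

No common prefixes found.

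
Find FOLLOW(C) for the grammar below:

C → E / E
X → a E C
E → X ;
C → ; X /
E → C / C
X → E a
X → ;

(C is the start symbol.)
{ $, '/', ';', 'a' }

To compute FOLLOW(C), find every occurrence of C on a right-hand side N → α C β: add FIRST(β) \ {ε}, and if β is empty or nullable also add FOLLOW(N). Iterate to a fixed point.

C is the start symbol, so $ ∈ FOLLOW(C).
In X → a E C: C is at the end, add FOLLOW(X)
In E → C / C: C is followed by '/' C, add FIRST('/' C) \ {ε} = { '/' }
In E → C / C: C is at the end, add FOLLOW(E)

The FOLLOW sets referred to above (computed the same way, to a fixed point):
  FOLLOW(X) = { '/', ';' }
  FOLLOW(E) = { $, '/', ';', 'a' }

Taking the union: FOLLOW(C) = { $, '/', ';', 'a' }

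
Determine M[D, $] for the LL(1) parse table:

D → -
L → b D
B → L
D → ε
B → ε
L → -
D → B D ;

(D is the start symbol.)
D → ε

To find M[D, $], we find productions for D where $ is in the predict set (PREDICT(N → α) = (FIRST(α) \ {ε}) ∪ (FOLLOW(N) if α ⇒* ε)).

Relevant sets:
  FIRST(B) = { '-', 'b', ε }
  FIRST(D) = { '-', ';', 'b', ε }
  FOLLOW(D) = { $, '-', ';', 'b' }

D → -: PREDICT = { '-' }
D → ε: PREDICT = { $, '-', ';', 'b' }
  $ is in predict set, so this production goes in M[D, $]
D → B D ;: PREDICT = { '-', ';', 'b' }

M[D, $] = D → ε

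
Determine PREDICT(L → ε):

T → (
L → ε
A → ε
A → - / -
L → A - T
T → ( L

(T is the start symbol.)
PREDICT(L → ε) = (FIRST(RHS) \ {ε}) ∪ (FOLLOW(L) if ε ∈ FIRST(RHS), i.e. RHS ⇒* ε)
The right-hand side is ε (FIRST(ε) = { ε }), so the predict set is FOLLOW(L) = { $ }
PREDICT(L → ε) = { $ }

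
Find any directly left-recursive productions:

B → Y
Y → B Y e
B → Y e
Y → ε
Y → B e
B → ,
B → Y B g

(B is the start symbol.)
Direct left recursion occurs when N → N α for some non-terminal N (the right-hand side begins with the left-hand side itself).

B → Y: starts with Y
Y → B Y e: starts with B
B → Y e: starts with Y
Y → ε: starts with ε
Y → B e: starts with B
B → ,: starts with ','
B → Y B g: starts with Y

No direct left recursion found.

Answer: No direct left recursion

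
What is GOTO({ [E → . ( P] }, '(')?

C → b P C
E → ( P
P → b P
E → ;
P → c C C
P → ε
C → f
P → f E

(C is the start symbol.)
{ [E → ( . P], [P → . b P], [P → . c C C], [P → . f E], [P → .] }

GOTO(I, '(') = CLOSURE({ [A → αX.β] : [A → α.Xβ] ∈ I, X = '(' })

Items with dot before '(', with the dot advanced:
  [E → . ( P] → [E → ( . P]
Closure of the advanced items:
  [E → ( . P] has the dot before P: add [P → . b P], [P → . c C C], [P → .], [P → . f E]

GOTO = { [E → ( . P], [P → . b P], [P → . c C C], [P → . f E], [P → .] }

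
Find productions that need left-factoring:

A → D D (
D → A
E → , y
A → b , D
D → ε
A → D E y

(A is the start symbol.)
Yes, A has productions with common prefix 'D'

Left-factoring is needed when two productions for the same non-terminal
share a common prefix on the right-hand side.

Productions for A:
  A → D D (
  A → b , D
  A → D E y
Productions for D:
  D → A
  D → ε

Found common prefix 'D' in productions for A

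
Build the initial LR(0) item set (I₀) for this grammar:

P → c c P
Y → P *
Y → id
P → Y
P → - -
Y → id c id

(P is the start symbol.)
First, augment the grammar with P' → P
I₀ = CLOSURE({ [P' → . P] }):
  [P' → . P] has the dot before P: add [P → . c c P], [P → . Y], [P → . - -]
  [P → . Y] has the dot before Y: add [Y → . P *], [Y → . id], [Y → . id c id]
No further items can be added.

I₀ = { [P → . - -], [P → . Y], [P → . c c P], [P' → . P], [Y → . P *], [Y → . id c id], [Y → . id] }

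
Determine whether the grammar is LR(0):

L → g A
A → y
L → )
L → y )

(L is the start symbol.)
Augment with L' → L and build the canonical LR(0) collection (I0 = CLOSURE({[L' → . L]}), then GOTO on every symbol after a dot until no new states appear). It has 8 states:
  I0: { [L → . )], [L → . g A], [L → . y )], [L' → . L] }  — shift
  I1: { [L → ) .] }  — reduce
  I2: { [L' → L .] }  — accept
  I3: { [A → . y], [L → g . A] }  — shift
  I4: { [L → y . )] }  — shift
  I5: { [L → y ) .] }  — reduce
  I6: { [L → g A .] }  — reduce
  I7: { [A → y .] }  — reduce

Every state is either a pure shift/goto state or contains exactly one complete item and nothing to shift — no conflicts. The grammar is LR(0).

Answer: Yes, the grammar is LR(0)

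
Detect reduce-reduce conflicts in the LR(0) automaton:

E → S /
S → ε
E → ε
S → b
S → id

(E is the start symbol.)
A reduce-reduce conflict occurs when an LR(0) state has two complete items [A → α .] and [B → β .] — both call for a reduction, and with no lookahead the parser cannot choose between them.

Augment with E' → E and build the canonical LR(0) collection (I0 = CLOSURE({[E' → . E]}), then GOTO on every symbol after a dot until no new states appear). It has 6 states:
  I0: { [E → . S /], [E → .], [E' → . E], [S → . b], [S → . id], [S → .] }  — shift, 2 reduces
  I1: { [E' → E .] }  — accept
  I2: { [E → S . /] }  — shift
  I3: { [S → b .] }  — reduce
  I4: { [S → id .] }  — reduce
  I5: { [E → S / .] }  — reduce

I0 contains complete items [E → .], [S → .] — reduce-reduce conflict.

Answer: Yes — I0: [E → .] vs [S → .]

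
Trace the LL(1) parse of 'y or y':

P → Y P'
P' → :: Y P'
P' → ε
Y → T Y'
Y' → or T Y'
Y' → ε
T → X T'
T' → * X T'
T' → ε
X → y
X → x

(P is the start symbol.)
LL(1) parsing maintains a stack (initially the start symbol over $) and the input. At each step: if the stack top is a terminal, match it against the current input token; if it is a non-terminal N, replace it with the RHS of M[N, lookahead] (the unique production whose predict set contains the lookahead).

Stack is shown with the top on the left.

Stack         Input     Action
------------------------------
P $           y or y $  output P → Y P'
Y P' $        y or y $  output Y → T Y'
T Y' P' $     y or y $  output T → X T'
X T' Y' P' $  y or y $  output X → y
y T' Y' P' $  y or y $  match 'y'
T' Y' P' $    or y $    output T' → ε
Y' P' $       or y $    output Y' → or T Y'
or T Y' P' $  or y $    match 'or'
T Y' P' $     y $       output T → X T'
X T' Y' P' $  y $       output X → y
y T' Y' P' $  y $       match 'y'
T' Y' P' $    $         output T' → ε
Y' P' $       $         output Y' → ε
P' $          $         output P' → ε
$             $         accept

The string is accepted.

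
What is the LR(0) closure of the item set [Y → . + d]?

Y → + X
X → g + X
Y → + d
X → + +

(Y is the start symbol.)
{ [Y → . + d] }

Start with: [Y → . + d]
The dot precedes the terminal '+', so nothing is added.

CLOSURE = { [Y → . + d] }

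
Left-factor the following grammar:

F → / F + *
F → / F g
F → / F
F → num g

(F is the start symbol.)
F → / F F'
F' → + *
F' → g
F' → ε
F → num g

Left-factoring transforms A → αβ₁ | αβ₂ into A → αA' and A' → β₁ | β₂
(α is the longest common prefix among the alternatives). Repeat until
no nonterminal has two alternatives with a common prefix.

Round 1: F has alternatives sharing prefix '/ F'. Introduce F': F → / F F'
  Add: F' → + *
  Add: F' → g
  Add: F' → ε

No remaining common prefixes — done.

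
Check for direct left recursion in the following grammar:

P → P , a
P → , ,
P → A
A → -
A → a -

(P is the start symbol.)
Yes, P is left-recursive

P → P , a: LEFT RECURSIVE (starts with P)
P → , ,: starts with ','
P → A: starts with A
A → -: starts with '-'
A → a -: starts with a

The grammar has direct left recursion on: P.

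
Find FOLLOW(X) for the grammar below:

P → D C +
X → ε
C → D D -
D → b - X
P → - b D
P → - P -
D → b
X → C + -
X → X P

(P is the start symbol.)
In D → b - X: X is at the end, add FOLLOW(D)
In X → X P: X is followed by P, add FIRST(P) \ {ε} = { '-', 'b' }

The FOLLOW sets referred to above (computed the same way, to a fixed point):
  FOLLOW(D) = { $, '-', 'b' }

Taking the union: FOLLOW(X) = { $, '-', 'b' }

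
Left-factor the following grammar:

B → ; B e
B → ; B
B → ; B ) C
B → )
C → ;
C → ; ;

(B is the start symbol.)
B → ; B B'
B' → e
B' → ε
B' → ) C
B → )
C → ; C'
C' → ε
C' → ;

Left-factoring transforms A → αβ₁ | αβ₂ into A → αA' and A' → β₁ | β₂
(α is the longest common prefix among the alternatives). Repeat until
no nonterminal has two alternatives with a common prefix.

Round 1: B has alternatives sharing prefix '; B'. Introduce B': B → ; B B'
  Add: B' → e
  Add: B' → ε
  Add: B' → ) C

Round 2: C has alternatives sharing prefix ';'. Introduce C': C → ; C'
  Add: C' → ε
  Add: C' → ;

No remaining common prefixes — done.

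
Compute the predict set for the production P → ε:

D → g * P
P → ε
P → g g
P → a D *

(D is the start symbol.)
PREDICT(P → ε) = (FIRST(RHS) \ {ε}) ∪ (FOLLOW(P) if ε ∈ FIRST(RHS), i.e. RHS ⇒* ε)
The right-hand side is ε (FIRST(ε) = { ε }), so the predict set is FOLLOW(P) = { $, '*' }
PREDICT(P → ε) = { $, '*' }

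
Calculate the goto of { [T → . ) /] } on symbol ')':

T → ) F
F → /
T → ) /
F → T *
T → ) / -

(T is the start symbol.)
GOTO(I, ')') = CLOSURE({ [A → αX.β] : [A → α.Xβ] ∈ I, X = ')' })

Items with dot before ')', with the dot advanced:
  [T → . ) /] → [T → ) . /]
Closure adds nothing (no advanced item has the dot before a non-terminal).

GOTO = { [T → ) . /] }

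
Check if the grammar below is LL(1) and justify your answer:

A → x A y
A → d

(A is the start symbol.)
A grammar is LL(1) if for each non-terminal N with multiple productions, the predict sets of those productions are pairwise disjoint, where PREDICT(N → α) = (FIRST(α) \ {ε}) ∪ (FOLLOW(N) if α ⇒* ε).

For A:
  PREDICT(A → x A y) = { 'x' }
  PREDICT(A → d) = { 'd' }

All predict sets are disjoint. The grammar IS LL(1).

Answer: Yes, the grammar is LL(1).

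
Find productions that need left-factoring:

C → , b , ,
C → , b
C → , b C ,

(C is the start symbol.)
Yes, C has productions with common prefix ', b'

Left-factoring is needed when two productions for the same non-terminal
share a common prefix on the right-hand side.

Productions for C:
  C → , b , ,
  C → , b
  C → , b C ,

Found common prefix ', b' in productions for C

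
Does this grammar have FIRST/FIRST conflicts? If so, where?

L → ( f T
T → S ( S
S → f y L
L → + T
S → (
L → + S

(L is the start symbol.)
Yes. L → '+' T / L → '+' S on { '+' }

Productions for L:
  L → ( f T: FIRST = { '(' }
  L → + T: FIRST = { '+' }
  L → + S: FIRST = { '+' }
Productions for S:
  S → f y L: FIRST = { 'f' }
  S → (: FIRST = { '(' }
T has only one production, so no FIRST/FIRST conflict is possible there.

Conflict for L: L → + T and L → + S
  Overlap: { '+' }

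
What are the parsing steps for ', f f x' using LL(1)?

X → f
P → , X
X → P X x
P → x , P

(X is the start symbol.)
Stack is shown with the top on the left.

Stack      Input      Action
----------------------------
X $        , f f x $  output X → P X x
P X x $    , f f x $  output P → , X
, X X x $  , f f x $  match ','
X X x $    f f x $    output X → f
f X x $    f f x $    match 'f'
X x $      f x $      output X → f
f x $      f x $      match 'f'
x $        x $        match 'x'
$          $          accept

The string is accepted.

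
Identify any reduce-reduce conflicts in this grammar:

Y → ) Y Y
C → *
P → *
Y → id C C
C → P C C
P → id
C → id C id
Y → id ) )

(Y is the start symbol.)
Yes — I5: [C → * .] vs [P → * .]

Augment with Y' → Y and build the canonical LR(0) collection (I0 = CLOSURE({[Y' → . Y]}), then GOTO on every symbol after a dot until no new states appear). It has 17 states:
  I0: { [Y → . ) Y Y], [Y → . id ) )], [Y → . id C C], [Y' → . Y] }  — shift
  I1: { [Y → ) . Y Y], [Y → . ) Y Y], [Y → . id ) )], [Y → . id C C] }  — shift
  I2: { [Y' → Y .] }  — accept
  I3: { [C → . *], [C → . P C C], [C → . id C id], [P → . *], [P → . id], [Y → id . ) )], [Y → id . C C] }  — shift
  I4: { [Y → id ) . )] }  — shift
  I5: { [C → * .], [P → * .] }  — 2 reduces
  I6: { [C → . *], [C → . P C C], [C → . id C id], [P → . *], [P → . id], [Y → id C . C] }  — shift
  I7: { [C → . *], [C → . P C C], [C → . id C id], [C → P . C C], [P → . *], [P → . id] }  — shift
  I8: { [C → . *], [C → . P C C], [C → . id C id], [C → id . C id], [P → . *], [P → . id], [P → id .] }  — shift, reduce
  I9: { [C → id C . id] }  — shift
  I10: { [C → id C id .] }  — reduce
  I11: { [C → . *], [C → . P C C], [C → . id C id], [C → P C . C], [P → . *], [P → . id] }  — shift
  I12: { [C → P C C .] }  — reduce
  I13: { [Y → id C C .] }  — reduce
  I14: { [Y → id ) ) .] }  — reduce
  I15: { [Y → ) Y . Y], [Y → . ) Y Y], [Y → . id ) )], [Y → . id C C] }  — shift
  I16: { [Y → ) Y Y .] }  — reduce

I5 contains complete items [C → * .], [P → * .] — reduce-reduce conflict.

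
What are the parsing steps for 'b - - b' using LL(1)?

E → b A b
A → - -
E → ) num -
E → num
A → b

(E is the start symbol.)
LL(1) parsing maintains a stack (initially the start symbol over $) and the input. At each step: if the stack top is a terminal, match it against the current input token; if it is a non-terminal N, replace it with the RHS of M[N, lookahead] (the unique production whose predict set contains the lookahead).

Stack is shown with the top on the left.

Stack    Input      Action
--------------------------
E $      b - - b $  output E → b A b
b A b $  b - - b $  match 'b'
A b $    - - b $    output A → - -
- - b $  - - b $    match '-'
- b $    - b $      match '-'
b $      b $        match 'b'
$        $          accept

The string is accepted.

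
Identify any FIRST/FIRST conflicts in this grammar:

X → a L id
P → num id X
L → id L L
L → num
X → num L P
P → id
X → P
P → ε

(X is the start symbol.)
Yes. X → num L P / X → P on { 'num' }

FIRST sets of the non-terminals at (or reachable through a nullable prefix from) the front of some alternative:
  FIRST(P) = { 'id', 'num', ε }

Productions for X:
  X → a L id: FIRST = { 'a' }
  X → num L P: FIRST = { 'num' }
  X → P: FIRST = { 'id', 'num', ε }
Productions for P:
  P → num id X: FIRST = { 'num' }
  P → id: FIRST = { 'id' }
  P → ε: FIRST = { ε }
Productions for L:
  L → id L L: FIRST = { 'id' }
  L → num: FIRST = { 'num' }

Conflict for X: X → num L P and X → P
  Overlap: { 'num' }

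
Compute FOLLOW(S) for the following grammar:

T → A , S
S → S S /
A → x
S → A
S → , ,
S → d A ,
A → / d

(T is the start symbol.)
To compute FOLLOW(S), find every occurrence of S on a right-hand side N → α S β: add FIRST(β) \ {ε}, and if β is empty or nullable also add FOLLOW(N). Iterate to a fixed point.

In T → A , S: S is at the end, add FOLLOW(T)
In S → S S /: S is followed by S '/', add FIRST(S '/') \ {ε} = { ',', '/', 'd', 'x' }
In S → S S /: S is followed by '/', add FIRST('/') \ {ε} = { '/' }

The FOLLOW sets referred to above (computed the same way, to a fixed point):
  FOLLOW(T) = { $ }

Taking the union: FOLLOW(S) = { $, ',', '/', 'd', 'x' }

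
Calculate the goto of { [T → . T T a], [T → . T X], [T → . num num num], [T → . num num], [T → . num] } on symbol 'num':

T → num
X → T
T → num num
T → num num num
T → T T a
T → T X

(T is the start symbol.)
GOTO(I, 'num') = CLOSURE({ [A → αX.β] : [A → α.Xβ] ∈ I, X = 'num' })

Items with dot before 'num', with the dot advanced:
  [T → . num] → [T → num .]
  [T → . num num] → [T → num . num]
  [T → . num num num] → [T → num . num num]
Closure adds nothing (no advanced item has the dot before a non-terminal).

GOTO = { [T → num . num num], [T → num . num], [T → num .] }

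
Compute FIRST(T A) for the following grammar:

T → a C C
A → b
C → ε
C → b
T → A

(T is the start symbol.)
FIRST sets of the non-terminals involved (from the grammar, by fixed-point iteration):
  FIRST(T) = { 'a', 'b' }

To compute FIRST(T A), process the symbols left to right:
Symbol T is a non-terminal. Add FIRST(T) \ {ε} = { 'a', 'b' }
T is not nullable (ε ∉ FIRST(T)), so stop here.
FIRST(T A) = { 'a', 'b' }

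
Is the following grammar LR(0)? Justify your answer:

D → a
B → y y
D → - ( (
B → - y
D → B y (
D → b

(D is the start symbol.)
A grammar is LR(0) if no state in the canonical LR(0) collection has:
  - both a shift item (dot before a terminal) and a complete item (shift-reduce conflict), or
  - two or more complete items (reduce-reduce conflict; the accept item [D' → D .] counts as a complete item here).

Augment with D' → D and build the canonical LR(0) collection (I0 = CLOSURE({[D' → . D]}), then GOTO on every symbol after a dot until no new states appear). It has 13 states:
  I0: { [B → . - y], [B → . y y], [D → . - ( (], [D → . B y (], [D → . a], [D → . b], [D' → . D] }  — shift
  I1: { [B → - . y], [D → - . ( (] }  — shift
  I2: { [D → B . y (] }  — shift
  I3: { [D' → D .] }  — accept
  I4: { [D → a .] }  — reduce
  I5: { [D → b .] }  — reduce
  I6: { [B → y . y] }  — shift
  I7: { [B → y y .] }  — reduce
  I8: { [D → B y . (] }  — shift
  I9: { [D → B y ( .] }  — reduce
  I10: { [D → - ( . (] }  — shift
  I11: { [B → - y .] }  — reduce
  I12: { [D → - ( ( .] }  — reduce

Every state is either a pure shift/goto state or contains exactly one complete item and nothing to shift — no conflicts. The grammar is LR(0).

Answer: Yes, the grammar is LR(0)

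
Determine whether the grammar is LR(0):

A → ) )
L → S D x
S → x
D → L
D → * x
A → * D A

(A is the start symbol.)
Augment with A' → A and build the canonical LR(0) collection (I0 = CLOSURE({[A' → . A]}), then GOTO on every symbol after a dot until no new states appear). It has 14 states:
  I0: { [A → . ) )], [A → . * D A], [A' → . A] }  — shift
  I1: { [A → ) . )] }  — shift
  I2: { [A → * . D A], [D → . * x], [D → . L], [L → . S D x], [S → . x] }  — shift
  I3: { [A' → A .] }  — accept
  I4: { [D → * . x] }  — shift
  I5: { [A → * D . A], [A → . ) )], [A → . * D A] }  — shift
  I6: { [D → L .] }  — reduce
  I7: { [D → . * x], [D → . L], [L → . S D x], [L → S . D x], [S → . x] }  — shift
  I8: { [S → x .] }  — reduce
  I9: { [L → S D . x] }  — shift
  I10: { [L → S D x .] }  — reduce
  I11: { [A → * D A .] }  — reduce
  I12: { [D → * x .] }  — reduce
  I13: { [A → ) ) .] }  — reduce

Every state is either a pure shift/goto state or contains exactly one complete item and nothing to shift — no conflicts. The grammar is LR(0).

Answer: Yes, the grammar is LR(0)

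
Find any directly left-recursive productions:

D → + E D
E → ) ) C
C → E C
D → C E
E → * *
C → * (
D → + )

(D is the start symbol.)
No direct left recursion

Direct left recursion occurs when N → N α for some non-terminal N (the right-hand side begins with the left-hand side itself).

D → + E D: starts with '+'
E → ) ) C: starts with ')'
C → E C: starts with E
D → C E: starts with C
E → * *: starts with '*'
C → * (: starts with '*'
D → + ): starts with '+'

No direct left recursion found.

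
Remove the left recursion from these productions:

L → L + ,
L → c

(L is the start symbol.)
L is directly left-recursive. The standard transformation for
  A → A α₁ | ... | A α_m | β₁ | ... | β_n
is
  A  → β₁ A' | ... | β_n A'
  A' → α₁ A' | ... | α_m A' | ε

L → c becomes L → c L'
L → L + , becomes L' → + , L'
Add L' → ε

Resulting grammar:
L → c L'
L' → + , L'
L' → ε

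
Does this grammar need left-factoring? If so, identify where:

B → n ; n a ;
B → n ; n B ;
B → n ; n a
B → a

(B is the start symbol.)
Yes, B has productions with common prefix 'n ; n'

Left-factoring is needed when two productions for the same non-terminal
share a common prefix on the right-hand side.

Productions for B:
  B → n ; n a ;
  B → n ; n B ;
  B → n ; n a
  B → a

Found common prefix 'n ; n' in productions for B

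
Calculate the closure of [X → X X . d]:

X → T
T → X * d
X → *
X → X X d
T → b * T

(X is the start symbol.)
{ [X → X X . d] }

To compute CLOSURE, for each item [A → α.Bβ] where B is a non-terminal, add [B → .γ] for all productions B → γ; repeat for the newly added items until nothing changes.

Start with: [X → X X . d]
The dot precedes the terminal d, so nothing is added.

CLOSURE = { [X → X X . d] }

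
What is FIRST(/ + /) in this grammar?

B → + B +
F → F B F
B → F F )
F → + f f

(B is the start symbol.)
{ '/' }

To compute FIRST(/ + /), process the symbols left to right:
Symbol / is a terminal. Add '/' and stop.
FIRST(/ + /) = { '/' }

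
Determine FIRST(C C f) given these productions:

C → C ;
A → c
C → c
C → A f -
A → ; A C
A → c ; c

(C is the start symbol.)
FIRST sets of the non-terminals involved (from the grammar, by fixed-point iteration):
  FIRST(C) = { ';', 'c' }

To compute FIRST(C C f), process the symbols left to right:
Symbol C is a non-terminal. Add FIRST(C) \ {ε} = { ';', 'c' }
C is not nullable (ε ∉ FIRST(C)), so stop here.
FIRST(C C f) = { ';', 'c' }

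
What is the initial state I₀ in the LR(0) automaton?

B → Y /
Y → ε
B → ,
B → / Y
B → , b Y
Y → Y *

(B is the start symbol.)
First, augment the grammar with B' → B
I₀ = CLOSURE({ [B' → . B] }):
  [B' → . B] has the dot before B: add [B → . Y /], [B → . ,], [B → . / Y], [B → . , b Y]
  [B → . Y /] has the dot before Y: add [Y → .], [Y → . Y *]
No further items can be added.

I₀ = { [B → . , b Y], [B → . ,], [B → . / Y], [B → . Y /], [B' → . B], [Y → . Y *], [Y → .] }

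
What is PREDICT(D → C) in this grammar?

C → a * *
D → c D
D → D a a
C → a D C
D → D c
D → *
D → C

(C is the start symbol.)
PREDICT(D → C) = (FIRST(RHS) \ {ε}) ∪ (FOLLOW(D) if ε ∈ FIRST(RHS), i.e. RHS ⇒* ε)
FIRST(C) = { 'a' }
FIRST(C) = { 'a' }
ε ∉ FIRST(C), so FOLLOW(D) is not added.
PREDICT(D → C) = { 'a' }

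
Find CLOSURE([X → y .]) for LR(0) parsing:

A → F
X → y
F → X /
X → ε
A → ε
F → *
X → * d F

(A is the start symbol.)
Start with: [X → y .]
The dot is at the end, so nothing is added.

CLOSURE = { [X → y .] }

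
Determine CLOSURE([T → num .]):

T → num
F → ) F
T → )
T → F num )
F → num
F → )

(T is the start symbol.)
{ [T → num .] }

To compute CLOSURE, for each item [A → α.Bβ] where B is a non-terminal, add [B → .γ] for all productions B → γ; repeat for the newly added items until nothing changes.

Start with: [T → num .]
The dot is at the end, so nothing is added.

CLOSURE = { [T → num .] }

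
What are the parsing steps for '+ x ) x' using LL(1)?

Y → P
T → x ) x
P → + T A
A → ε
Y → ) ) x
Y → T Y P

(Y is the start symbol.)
LL(1) parsing maintains a stack (initially the start symbol over $) and the input. At each step: if the stack top is a terminal, match it against the current input token; if it is a non-terminal N, replace it with the RHS of M[N, lookahead] (the unique production whose predict set contains the lookahead).

Stack is shown with the top on the left.

Stack      Input      Action
----------------------------
Y $        + x ) x $  output Y → P
P $        + x ) x $  output P → + T A
+ T A $    + x ) x $  match '+'
T A $      x ) x $    output T → x ) x
x ) x A $  x ) x $    match 'x'
) x A $    ) x $      match ')'
x A $      x $        match 'x'
A $        $          output A → ε
$          $          accept

The string is accepted.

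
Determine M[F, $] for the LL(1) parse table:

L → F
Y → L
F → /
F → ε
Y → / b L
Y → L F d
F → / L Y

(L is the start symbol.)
To find M[F, $], we find productions for F where $ is in the predict set (PREDICT(N → α) = (FIRST(α) \ {ε}) ∪ (FOLLOW(N) if α ⇒* ε)).

Relevant sets:
  FOLLOW(F) = { $, '/', 'd' }

F → /: PREDICT = { '/' }
F → ε: PREDICT = { $, '/', 'd' }
  $ is in predict set, so this production goes in M[F, $]
F → / L Y: PREDICT = { '/' }

M[F, $] = F → ε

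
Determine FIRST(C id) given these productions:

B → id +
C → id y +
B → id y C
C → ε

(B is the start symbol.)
FIRST sets of the non-terminals involved (from the grammar, by fixed-point iteration):
  FIRST(C) = { 'id', ε }

To compute FIRST(C id), process the symbols left to right:
Symbol C is a non-terminal. Add FIRST(C) \ {ε} = { 'id' }
C is nullable (ε ∈ FIRST(C)), continue to the next symbol.
Symbol id is a terminal. Add 'id' and stop.
FIRST(C id) = { 'id' }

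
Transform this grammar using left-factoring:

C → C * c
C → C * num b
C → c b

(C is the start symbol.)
C → C * C'
C' → c
C' → num b
C → c b

Left-factoring transforms A → αβ₁ | αβ₂ into A → αA' and A' → β₁ | β₂
(α is the longest common prefix among the alternatives). Repeat until
no nonterminal has two alternatives with a common prefix.

Round 1: C has alternatives sharing prefix 'C *'. Introduce C': C → C * C'
  Add: C' → c
  Add: C' → num b

No remaining common prefixes — done.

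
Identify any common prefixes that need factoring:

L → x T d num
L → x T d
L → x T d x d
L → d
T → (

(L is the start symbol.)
Left-factoring is needed when two productions for the same non-terminal
share a common prefix on the right-hand side.

Productions for L:
  L → x T d num
  L → x T d
  L → x T d x d
  L → d

Found common prefix 'x T d' in productions for L

Answer: Yes, L has productions with common prefix 'x T d'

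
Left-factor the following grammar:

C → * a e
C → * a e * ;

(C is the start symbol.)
C → * a e C'
C' → ε
C' → * ;

Left-factoring transforms A → αβ₁ | αβ₂ into A → αA' and A' → β₁ | β₂
(α is the longest common prefix among the alternatives). Repeat until
no nonterminal has two alternatives with a common prefix.

Round 1: C has alternatives sharing prefix '* a e'. Introduce C': C → * a e C'
  Add: C' → ε
  Add: C' → * ;

No remaining common prefixes — done.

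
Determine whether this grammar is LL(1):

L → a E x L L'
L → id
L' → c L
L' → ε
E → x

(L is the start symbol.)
No. Predict set conflict for L': { 'c' }

A grammar is LL(1) if for each non-terminal N with multiple productions, the predict sets of those productions are pairwise disjoint, where PREDICT(N → α) = (FIRST(α) \ {ε}) ∪ (FOLLOW(N) if α ⇒* ε).

Relevant sets:
  FOLLOW(L') = { $, 'c' }

For L:
  PREDICT(L → a E x L L') = { 'a' }
  PREDICT(L → id) = { 'id' }
For L':
  PREDICT(L' → c L) = { 'c' }
  PREDICT(L' → ε) = { $, 'c' }
E has a single production, so nothing to check there.

Conflict found: Predict set conflict for L': { 'c' }
The grammar is NOT LL(1).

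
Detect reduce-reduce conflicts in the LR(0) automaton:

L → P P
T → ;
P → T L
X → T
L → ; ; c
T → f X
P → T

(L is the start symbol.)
A reduce-reduce conflict occurs when an LR(0) state has two complete items [A → α .] and [B → β .] — both call for a reduction, and with no lookahead the parser cannot choose between them.

Augment with L' → L and build the canonical LR(0) collection (I0 = CLOSURE({[L' → . L]}), then GOTO on every symbol after a dot until no new states appear). It has 13 states:
  I0: { [L → . ; ; c], [L → . P P], [L' → . L], [P → . T L], [P → . T], [T → . ;], [T → . f X] }  — shift
  I1: { [L → ; . ; c], [T → ; .] }  — shift, reduce
  I2: { [L' → L .] }  — accept
  I3: { [L → P . P], [P → . T L], [P → . T], [T → . ;], [T → . f X] }  — shift
  I4: { [L → . ; ; c], [L → . P P], [P → . T L], [P → . T], [P → T . L], [P → T .], [T → . ;], [T → . f X] }  — shift, reduce
  I5: { [T → . ;], [T → . f X], [T → f . X], [X → . T] }  — shift
  I6: { [T → ; .] }  — reduce
  I7: { [X → T .] }  — reduce
  I8: { [T → f X .] }  — reduce
  I9: { [P → T L .] }  — reduce
  I10: { [L → P P .] }  — reduce
  I11: { [L → ; ; . c] }  — shift
  I12: { [L → ; ; c .] }  — reduce

No state contains more than one complete item.

Answer: No reduce-reduce conflicts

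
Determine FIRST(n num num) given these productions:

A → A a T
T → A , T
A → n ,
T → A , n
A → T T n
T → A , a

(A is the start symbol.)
{ 'n' }

To compute FIRST(n num num), process the symbols left to right:
Symbol n is a terminal. Add 'n' and stop.
FIRST(n num num) = { 'n' }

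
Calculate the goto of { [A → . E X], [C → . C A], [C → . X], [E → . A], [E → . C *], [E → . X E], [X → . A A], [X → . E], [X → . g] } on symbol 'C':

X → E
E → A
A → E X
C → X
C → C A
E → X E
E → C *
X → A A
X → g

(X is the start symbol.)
GOTO(I, 'C') = CLOSURE({ [A → αX.β] : [A → α.Xβ] ∈ I, X = 'C' })

Items with dot before 'C', with the dot advanced:
  [C → . C A] → [C → C . A]
  [E → . C *] → [E → C . *]
Closure of the advanced items:
  [C → C . A] has the dot before A: add [A → . E X]
  [A → . E X] has the dot before E: add [E → . A], [E → . X E], [E → . C *]
  [E → . X E] has the dot before X: add [X → . E], [X → . A A], [X → . g]
  [E → . C *] has the dot before C: add [C → . X], [C → . C A]

GOTO = { [A → . E X], [C → . C A], [C → . X], [C → C . A], [E → . A], [E → . C *], [E → . X E], [E → C . *], [X → . A A], [X → . E], [X → . g] }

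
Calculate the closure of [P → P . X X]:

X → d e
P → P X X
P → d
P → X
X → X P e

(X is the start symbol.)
{ [P → P . X X], [X → . X P e], [X → . d e] }

Start with: [P → P . X X]
  [P → P . X X] has the dot before X: add [X → . d e], [X → . X P e]
No further items can be added.

CLOSURE = { [P → P . X X], [X → . X P e], [X → . d e] }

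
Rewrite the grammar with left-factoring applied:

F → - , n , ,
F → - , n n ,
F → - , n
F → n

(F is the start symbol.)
F → - , n F'
F' → , ,
F' → n ,
F' → ε
F → n

Left-factoring transforms A → αβ₁ | αβ₂ into A → αA' and A' → β₁ | β₂
(α is the longest common prefix among the alternatives). Repeat until
no nonterminal has two alternatives with a common prefix.

Round 1: F has alternatives sharing prefix '- , n'. Introduce F': F → - , n F'
  Add: F' → , ,
  Add: F' → n ,
  Add: F' → ε

No remaining common prefixes — done.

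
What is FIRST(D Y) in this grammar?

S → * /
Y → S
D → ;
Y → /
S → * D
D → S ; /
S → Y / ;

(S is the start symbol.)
FIRST sets of the non-terminals involved (from the grammar, by fixed-point iteration):
  FIRST(D) = { '*', '/', ';' }

To compute FIRST(D Y), process the symbols left to right:
Symbol D is a non-terminal. Add FIRST(D) \ {ε} = { '*', '/', ';' }
D is not nullable (ε ∉ FIRST(D)), so stop here.
FIRST(D Y) = { '*', '/', ';' }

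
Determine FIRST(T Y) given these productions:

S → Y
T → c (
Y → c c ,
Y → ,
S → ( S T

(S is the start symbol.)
{ 'c' }

FIRST sets of the non-terminals involved (from the grammar, by fixed-point iteration):
  FIRST(T) = { 'c' }

To compute FIRST(T Y), process the symbols left to right:
Symbol T is a non-terminal. Add FIRST(T) \ {ε} = { 'c' }
T is not nullable (ε ∉ FIRST(T)), so stop here.
FIRST(T Y) = { 'c' }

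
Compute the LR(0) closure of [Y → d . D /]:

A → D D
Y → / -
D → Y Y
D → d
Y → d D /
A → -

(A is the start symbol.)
To compute CLOSURE, for each item [A → α.Bβ] where B is a non-terminal, add [B → .γ] for all productions B → γ; repeat for the newly added items until nothing changes.

Start with: [Y → d . D /]
  [Y → d . D /] has the dot before D: add [D → . Y Y], [D → . d]
  [D → . Y Y] has the dot before Y: add [Y → . / -], [Y → . d D /]
No further items can be added.

CLOSURE = { [D → . Y Y], [D → . d], [Y → . / -], [Y → . d D /], [Y → d . D /] }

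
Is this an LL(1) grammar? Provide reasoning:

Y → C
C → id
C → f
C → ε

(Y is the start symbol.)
Yes, the grammar is LL(1).

A grammar is LL(1) if for each non-terminal N with multiple productions, the predict sets of those productions are pairwise disjoint, where PREDICT(N → α) = (FIRST(α) \ {ε}) ∪ (FOLLOW(N) if α ⇒* ε).

Relevant sets:
  FOLLOW(C) = { $ }

For C:
  PREDICT(C → id) = { 'id' }
  PREDICT(C → f) = { 'f' }
  PREDICT(C → ε) = { $ }
Y has a single production, so nothing to check there.

All predict sets are disjoint. The grammar IS LL(1).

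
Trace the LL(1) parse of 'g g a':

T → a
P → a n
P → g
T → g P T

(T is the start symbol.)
Stack is shown with the top on the left.

Stack    Input    Action
------------------------
T $      g g a $  output T → g P T
g P T $  g g a $  match 'g'
P T $    g a $    output P → g
g T $    g a $    match 'g'
T $      a $      output T → a
a $      a $      match 'a'
$        $        accept

The string is accepted.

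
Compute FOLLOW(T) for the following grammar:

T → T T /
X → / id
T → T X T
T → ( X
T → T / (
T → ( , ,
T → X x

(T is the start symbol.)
T is the start symbol, so $ ∈ FOLLOW(T).
In T → T T /: T is followed by T '/', add FIRST(T '/') \ {ε} = { '(', '/' }
In T → T T /: T is followed by '/', add FIRST('/') \ {ε} = { '/' }
In T → T X T: T is followed by X T, add FIRST(X T) \ {ε} = { '/' }
In T → T X T: T is at the end; this adds FOLLOW(T) to itself — nothing new
In T → T / (: T is followed by '/' '(', add FIRST('/' '(') \ {ε} = { '/' }

Taking the union: FOLLOW(T) = { $, '(', '/' }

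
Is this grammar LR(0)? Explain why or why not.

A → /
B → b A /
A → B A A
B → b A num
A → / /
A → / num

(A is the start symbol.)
Augment with A' → A and build the canonical LR(0) collection (I0 = CLOSURE({[A' → . A]}), then GOTO on every symbol after a dot until no new states appear). It has 12 states:
  I0: { [A → . / /], [A → . / num], [A → . /], [A → . B A A], [A' → . A], [B → . b A /], [B → . b A num] }  — shift
  I1: { [A → / . /], [A → / . num], [A → / .] }  — shift, reduce
  I2: { [A' → A .] }  — accept
  I3: { [A → . / /], [A → . / num], [A → . /], [A → . B A A], [A → B . A A], [B → . b A /], [B → . b A num] }  — shift
  I4: { [A → . / /], [A → . / num], [A → . /], [A → . B A A], [B → . b A /], [B → . b A num], [B → b . A /], [B → b . A num] }  — shift
  I5: { [B → b A . /], [B → b A . num] }  — shift
  I6: { [B → b A / .] }  — reduce
  I7: { [B → b A num .] }  — reduce
  I8: { [A → . / /], [A → . / num], [A → . /], [A → . B A A], [A → B A . A], [B → . b A /], [B → . b A num] }  — shift
  I9: { [A → B A A .] }  — reduce
  I10: { [A → / / .] }  — reduce
  I11: { [A → / num .] }  — reduce

Conflict in state I1:
  Shift-reduce conflict between [A → / .] and [A → / . /]
So the grammar is NOT LR(0).

Answer: No. Shift-reduce conflict between [A → / .] and [A → / . /]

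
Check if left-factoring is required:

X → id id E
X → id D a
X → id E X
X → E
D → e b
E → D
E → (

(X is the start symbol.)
Left-factoring is needed when two productions for the same non-terminal
share a common prefix on the right-hand side.

Productions for X:
  X → id id E
  X → id D a
  X → id E X
  X → E
Productions for E:
  E → D
  E → (

Found common prefix 'id' in productions for X

Answer: Yes, X has productions with common prefix 'id'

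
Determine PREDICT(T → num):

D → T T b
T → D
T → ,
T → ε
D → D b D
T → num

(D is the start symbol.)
PREDICT(T → num) = (FIRST(RHS) \ {ε}) ∪ (FOLLOW(T) if ε ∈ FIRST(RHS), i.e. RHS ⇒* ε)
FIRST(num) = { 'num' }
ε ∉ FIRST(num), so FOLLOW(T) is not added.
PREDICT(T → num) = { 'num' }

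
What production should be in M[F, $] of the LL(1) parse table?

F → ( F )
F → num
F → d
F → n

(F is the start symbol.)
To find M[F, $], we find productions for F where $ is in the predict set (PREDICT(N → α) = (FIRST(α) \ {ε}) ∪ (FOLLOW(N) if α ⇒* ε)).

F → ( F ): PREDICT = { '(' }
F → num: PREDICT = { 'num' }
F → d: PREDICT = { 'd' }
F → n: PREDICT = { 'n' }

M[F, $] is empty (no production applies)

Answer: Empty (error entry)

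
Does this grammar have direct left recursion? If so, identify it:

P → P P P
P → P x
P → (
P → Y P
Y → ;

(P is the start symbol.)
Direct left recursion occurs when N → N α for some non-terminal N (the right-hand side begins with the left-hand side itself).

P → P P P: LEFT RECURSIVE (starts with P)
P → P x: LEFT RECURSIVE (starts with P)
P → (: starts with '('
P → Y P: starts with Y
Y → ;: starts with ';'

The grammar has direct left recursion on: P.

Answer: Yes, P is left-recursive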